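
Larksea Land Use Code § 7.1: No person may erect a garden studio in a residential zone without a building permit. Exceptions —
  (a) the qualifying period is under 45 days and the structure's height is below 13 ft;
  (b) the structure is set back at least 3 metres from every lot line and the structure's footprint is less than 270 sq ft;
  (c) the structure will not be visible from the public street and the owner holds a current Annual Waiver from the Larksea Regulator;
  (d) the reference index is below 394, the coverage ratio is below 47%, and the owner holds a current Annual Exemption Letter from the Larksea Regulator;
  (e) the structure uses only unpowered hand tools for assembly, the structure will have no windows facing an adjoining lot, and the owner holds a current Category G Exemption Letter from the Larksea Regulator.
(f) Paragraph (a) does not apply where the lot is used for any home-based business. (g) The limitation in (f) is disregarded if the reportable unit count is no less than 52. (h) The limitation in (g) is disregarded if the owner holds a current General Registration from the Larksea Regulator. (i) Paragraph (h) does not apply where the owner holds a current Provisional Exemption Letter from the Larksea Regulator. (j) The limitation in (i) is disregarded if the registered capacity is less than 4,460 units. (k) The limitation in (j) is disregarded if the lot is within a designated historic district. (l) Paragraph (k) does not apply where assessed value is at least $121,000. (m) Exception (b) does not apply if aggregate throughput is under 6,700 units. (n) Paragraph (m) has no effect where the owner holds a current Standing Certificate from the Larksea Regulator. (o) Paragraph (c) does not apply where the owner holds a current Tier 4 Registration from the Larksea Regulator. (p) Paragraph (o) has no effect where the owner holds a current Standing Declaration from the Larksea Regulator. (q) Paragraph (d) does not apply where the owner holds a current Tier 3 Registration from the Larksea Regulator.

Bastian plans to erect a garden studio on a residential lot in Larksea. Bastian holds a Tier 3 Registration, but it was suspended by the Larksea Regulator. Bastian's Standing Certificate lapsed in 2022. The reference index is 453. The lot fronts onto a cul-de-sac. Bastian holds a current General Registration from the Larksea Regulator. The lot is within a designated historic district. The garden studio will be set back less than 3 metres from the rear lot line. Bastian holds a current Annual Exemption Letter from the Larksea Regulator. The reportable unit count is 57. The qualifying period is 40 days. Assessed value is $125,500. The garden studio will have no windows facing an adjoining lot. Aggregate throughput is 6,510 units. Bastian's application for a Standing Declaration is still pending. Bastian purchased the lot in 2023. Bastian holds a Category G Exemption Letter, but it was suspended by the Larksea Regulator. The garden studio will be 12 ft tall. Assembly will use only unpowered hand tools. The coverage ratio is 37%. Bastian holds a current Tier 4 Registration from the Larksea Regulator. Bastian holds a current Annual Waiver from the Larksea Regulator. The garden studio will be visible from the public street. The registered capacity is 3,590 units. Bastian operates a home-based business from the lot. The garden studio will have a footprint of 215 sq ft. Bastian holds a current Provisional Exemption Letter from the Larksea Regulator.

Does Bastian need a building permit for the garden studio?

Exception (a)'s conditions are all satisfied: the qualifying period is 40 days, under the 45 days limit; the structure's height is 12 ft, below the 13 ft limit. Turning to paragraphs (f)–(l): (f) is engaged — a home-based business operates on the lot. (g) would limit (f) — the reportable unit count is 57, meeting the 52 threshold — but (h) sets (g) aside: (h) operates against (g): a current General Registration is held. (i) would limit (h) — a current Provisional Exemption Letter is held — but (j) sets (i) aside: (j) operates against (i): the registered capacity is 3,590 units, less than the 4,460 units limit. (k) applies (the lot is in a historic district), but is itself disapplied by (l): (l) applies — assessed value is $125,500, meeting the $121,000 threshold. So (a) is unavailable.
Exception (b) requires that the structure is set back at least 3 metres from every lot line; but the rear setback is under 3 m, so (b) is unavailable.
Exception (c) fails — the structure will be visible from the street.
Exception (d) requires that the reference index is below 394; but the reference index is 453, not below 394, so (d) is unavailable.
Exception (e) does not apply: there is no Category G Exemption Letter in force.
No exception is made out. Bastian falls within the general rule.

Yes — Bastian must obtain a building permit.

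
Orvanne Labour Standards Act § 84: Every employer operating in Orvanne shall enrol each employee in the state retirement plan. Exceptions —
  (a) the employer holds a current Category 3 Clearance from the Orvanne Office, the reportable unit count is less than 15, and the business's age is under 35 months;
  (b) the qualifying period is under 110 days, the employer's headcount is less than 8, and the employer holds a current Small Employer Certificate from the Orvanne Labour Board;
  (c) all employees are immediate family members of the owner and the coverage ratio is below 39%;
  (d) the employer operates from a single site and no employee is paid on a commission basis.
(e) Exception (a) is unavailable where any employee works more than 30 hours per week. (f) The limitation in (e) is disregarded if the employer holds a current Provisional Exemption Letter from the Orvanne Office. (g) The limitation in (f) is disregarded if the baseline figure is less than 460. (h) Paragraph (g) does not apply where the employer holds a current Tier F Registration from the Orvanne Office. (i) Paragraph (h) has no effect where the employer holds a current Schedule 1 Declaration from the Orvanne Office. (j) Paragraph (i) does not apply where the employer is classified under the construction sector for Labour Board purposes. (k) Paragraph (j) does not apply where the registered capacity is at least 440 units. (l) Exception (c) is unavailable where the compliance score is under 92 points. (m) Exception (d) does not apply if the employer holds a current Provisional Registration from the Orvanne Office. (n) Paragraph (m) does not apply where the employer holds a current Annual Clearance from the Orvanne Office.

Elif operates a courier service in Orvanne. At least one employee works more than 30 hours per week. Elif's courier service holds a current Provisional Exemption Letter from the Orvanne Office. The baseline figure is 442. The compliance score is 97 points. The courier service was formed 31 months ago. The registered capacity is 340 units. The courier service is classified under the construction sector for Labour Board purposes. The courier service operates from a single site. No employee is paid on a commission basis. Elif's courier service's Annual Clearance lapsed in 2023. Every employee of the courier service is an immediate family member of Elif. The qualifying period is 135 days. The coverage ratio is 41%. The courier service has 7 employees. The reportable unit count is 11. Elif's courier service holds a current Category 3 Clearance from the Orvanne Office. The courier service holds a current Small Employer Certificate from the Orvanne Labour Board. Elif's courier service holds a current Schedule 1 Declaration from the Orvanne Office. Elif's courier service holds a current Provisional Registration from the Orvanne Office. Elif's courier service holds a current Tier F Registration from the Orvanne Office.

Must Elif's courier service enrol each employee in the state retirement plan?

Exception (a)'s conditions are all satisfied: a current Category 3 Clearance is held; the reportable unit count is 11, less than the 15 limit; the business's age is 31 months, under the 35 months limit. Under paragraphs (e)–(k): (e) would limit (a) — at least one employee exceeds 30 hours/week — but (f) sets (e) aside: (f) is triggered — a current Provisional Exemption Letter is held. (g) would limit (f) — the baseline figure is 442, less than the 460 limit — but (h) sets (g) aside: (h) operates against (g): a current Tier F Registration is held. (i) operates (a current Schedule 1 Declaration is held), but is overridden by (j): (j) operates against (i): the courier service is classified under the construction sector. (k) does not operate here (the registered capacity is 340 units, short of 440 units), so (j) stands. So (a) applies.
Exception (b) fails — the qualifying period is 135 days, not under 110 days.
Exception (c) fails — the coverage ratio is 41%, not below 39%.
Exception (d)'s conditions are all satisfied: the employer operates from a single site; no employee is paid on commission. Turning to paragraphs (m)–(n): (m) operates against (d): a current Provisional Registration is held. (n) is inapplicable (the Annual Clearance is not current), so (m) stands. Exception (d) does not apply.

No — exception (a) applies; Elif's courier service is not required to enrol each employee in the state retirement plan.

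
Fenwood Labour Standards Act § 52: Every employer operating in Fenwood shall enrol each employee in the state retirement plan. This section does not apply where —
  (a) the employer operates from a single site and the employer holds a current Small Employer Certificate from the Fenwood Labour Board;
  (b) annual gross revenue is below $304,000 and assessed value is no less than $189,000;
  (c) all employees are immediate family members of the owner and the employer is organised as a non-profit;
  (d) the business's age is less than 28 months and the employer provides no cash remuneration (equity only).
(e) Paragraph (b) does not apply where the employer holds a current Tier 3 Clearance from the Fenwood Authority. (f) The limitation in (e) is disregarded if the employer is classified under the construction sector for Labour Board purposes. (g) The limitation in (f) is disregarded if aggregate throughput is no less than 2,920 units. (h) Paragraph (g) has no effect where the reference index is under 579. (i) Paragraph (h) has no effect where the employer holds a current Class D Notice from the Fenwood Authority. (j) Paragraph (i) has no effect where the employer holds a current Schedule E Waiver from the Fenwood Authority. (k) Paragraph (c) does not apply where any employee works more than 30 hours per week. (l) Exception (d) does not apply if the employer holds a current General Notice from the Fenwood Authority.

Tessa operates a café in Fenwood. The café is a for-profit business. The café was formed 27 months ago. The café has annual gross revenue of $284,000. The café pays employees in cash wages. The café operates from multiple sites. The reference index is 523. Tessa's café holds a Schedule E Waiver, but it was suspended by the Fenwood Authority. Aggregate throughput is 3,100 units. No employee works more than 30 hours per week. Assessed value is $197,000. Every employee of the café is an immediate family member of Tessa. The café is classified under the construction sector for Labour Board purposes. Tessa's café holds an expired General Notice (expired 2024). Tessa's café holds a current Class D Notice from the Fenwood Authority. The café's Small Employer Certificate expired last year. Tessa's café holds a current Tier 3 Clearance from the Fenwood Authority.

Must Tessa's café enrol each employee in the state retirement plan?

Yes — Tessa's café must enrol each employee in the state retirement plan.

Exception (a) requires that the employer operates from a single site; but the employer operates from multiple sites, so (a) is unavailable.
Exception (b): annual gross revenue is $284,000, below the $304,000 limit; assessed value is $197,000, meeting the $189,000 threshold — every condition holds. Turning to paragraphs (e)–(j): (e) is triggered — a current Tier 3 Clearance is held. (f) applies (the café is classified under the construction sector), but is overridden by (g): (g) is triggered — aggregate throughput is 3,100 units, meeting the 2,920 units threshold. (h) would limit (g) — the reference index is 523, under the 579 limit — but (i) sets (h) aside: (i) operates — a current Class D Notice is held. (j) is not engaged (no current Schedule E Waiver is held), so (i) stands. So (b) is unavailable.
Exception (c) fails — the employer is for-profit.
Exception (d) does not apply: employees are paid cash wages.
No exception applies. The general rule governs.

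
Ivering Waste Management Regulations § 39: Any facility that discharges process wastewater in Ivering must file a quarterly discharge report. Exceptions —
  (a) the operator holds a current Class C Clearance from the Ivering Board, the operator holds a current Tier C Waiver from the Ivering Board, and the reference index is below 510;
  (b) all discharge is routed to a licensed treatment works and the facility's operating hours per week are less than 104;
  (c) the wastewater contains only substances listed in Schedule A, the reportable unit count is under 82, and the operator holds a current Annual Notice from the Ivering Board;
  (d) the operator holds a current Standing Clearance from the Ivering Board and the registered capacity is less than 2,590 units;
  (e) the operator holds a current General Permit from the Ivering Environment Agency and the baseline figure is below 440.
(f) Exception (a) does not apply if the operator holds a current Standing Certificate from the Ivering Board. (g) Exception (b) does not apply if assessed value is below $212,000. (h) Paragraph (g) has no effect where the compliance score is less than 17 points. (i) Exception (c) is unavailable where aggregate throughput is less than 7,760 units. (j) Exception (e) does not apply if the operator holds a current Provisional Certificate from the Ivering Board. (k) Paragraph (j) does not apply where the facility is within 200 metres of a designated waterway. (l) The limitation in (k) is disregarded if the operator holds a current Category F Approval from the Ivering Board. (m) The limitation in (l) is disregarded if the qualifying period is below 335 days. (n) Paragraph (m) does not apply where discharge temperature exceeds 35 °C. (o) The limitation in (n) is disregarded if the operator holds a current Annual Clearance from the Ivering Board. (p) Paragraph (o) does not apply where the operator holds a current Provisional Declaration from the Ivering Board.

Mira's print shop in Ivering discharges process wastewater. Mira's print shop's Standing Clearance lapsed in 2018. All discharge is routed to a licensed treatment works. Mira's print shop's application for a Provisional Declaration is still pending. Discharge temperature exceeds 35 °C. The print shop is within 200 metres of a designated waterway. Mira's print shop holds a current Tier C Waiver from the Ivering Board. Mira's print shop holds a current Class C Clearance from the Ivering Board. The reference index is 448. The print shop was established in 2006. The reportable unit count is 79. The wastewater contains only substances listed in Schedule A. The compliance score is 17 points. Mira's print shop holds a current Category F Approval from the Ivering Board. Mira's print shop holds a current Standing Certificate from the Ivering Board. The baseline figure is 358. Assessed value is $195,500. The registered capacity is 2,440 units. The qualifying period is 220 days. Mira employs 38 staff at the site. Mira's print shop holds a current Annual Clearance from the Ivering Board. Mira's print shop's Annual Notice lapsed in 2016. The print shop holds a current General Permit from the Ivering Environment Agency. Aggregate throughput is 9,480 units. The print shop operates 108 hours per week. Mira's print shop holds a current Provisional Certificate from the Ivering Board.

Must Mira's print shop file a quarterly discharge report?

Exception (a): a current Class C Clearance is held; a current Tier C Waiver is held; the reference index is 448, below the 510 limit — every condition holds. Turning to paragraph (f): (f) operates against (a): a current Standing Certificate is held. So (a) is unavailable.
Exception (b) fails — the facility's operating hours per week are 108, not less than 104.
Exception (c) fails — the Annual Notice is not current.
Exception (d) requires that the operator holds a current Standing Clearance from the Ivering Board; but the Standing Clearance is not current, so (d) is unavailable.
Exception (e) is satisfied on its face — a current General Permit is held; the baseline figure is 358, below the 440 limit. Applying paragraphs (j)–(p): (j) is engaged (a current Provisional Certificate is held), but is displaced by (k): (k) operates — the print shop is within 200 m of a designated waterway. (l) is engaged (a current Category F Approval is held), but is overridden by (m): (m) is triggered — the qualifying period is 220 days, below the 335 days limit. (n) would limit (m) — discharge temperature exceeds 35 °C — but (o) sets (n) aside: (o) is triggered — a current Annual Clearance is held. (p), which would lift (o), is not triggered — the Provisional Declaration is not current. Exception (e) stands.

No — exception (e) applies; Mira's print shop is not required to file a quarterly discharge report.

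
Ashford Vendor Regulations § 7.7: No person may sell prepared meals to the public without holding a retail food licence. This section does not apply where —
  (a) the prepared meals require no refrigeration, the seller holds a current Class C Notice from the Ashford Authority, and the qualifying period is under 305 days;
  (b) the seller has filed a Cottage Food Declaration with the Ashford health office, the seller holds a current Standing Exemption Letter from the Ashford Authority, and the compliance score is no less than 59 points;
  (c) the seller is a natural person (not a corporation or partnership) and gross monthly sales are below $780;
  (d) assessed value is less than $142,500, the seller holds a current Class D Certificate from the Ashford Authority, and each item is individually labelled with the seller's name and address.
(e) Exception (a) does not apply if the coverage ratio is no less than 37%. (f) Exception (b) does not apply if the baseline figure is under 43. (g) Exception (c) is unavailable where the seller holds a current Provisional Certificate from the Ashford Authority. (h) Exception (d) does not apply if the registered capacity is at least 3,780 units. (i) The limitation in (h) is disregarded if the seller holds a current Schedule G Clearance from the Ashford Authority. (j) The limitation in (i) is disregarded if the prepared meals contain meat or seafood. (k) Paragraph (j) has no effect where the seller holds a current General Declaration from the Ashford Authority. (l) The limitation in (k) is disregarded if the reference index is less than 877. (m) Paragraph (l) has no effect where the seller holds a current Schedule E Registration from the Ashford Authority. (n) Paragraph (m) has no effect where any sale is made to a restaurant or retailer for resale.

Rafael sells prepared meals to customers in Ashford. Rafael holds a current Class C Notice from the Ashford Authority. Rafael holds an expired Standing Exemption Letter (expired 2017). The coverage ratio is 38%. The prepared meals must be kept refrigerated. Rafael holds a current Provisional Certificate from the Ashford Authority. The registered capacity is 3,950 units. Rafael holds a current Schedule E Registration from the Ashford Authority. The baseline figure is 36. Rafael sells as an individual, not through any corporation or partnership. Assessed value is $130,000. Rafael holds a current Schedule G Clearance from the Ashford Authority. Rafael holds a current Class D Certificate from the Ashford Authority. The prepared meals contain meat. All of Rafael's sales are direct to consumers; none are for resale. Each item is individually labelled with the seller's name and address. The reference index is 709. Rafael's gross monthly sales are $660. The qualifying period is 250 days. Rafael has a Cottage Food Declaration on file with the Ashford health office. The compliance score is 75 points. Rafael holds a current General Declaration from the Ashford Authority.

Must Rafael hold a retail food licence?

No — exception (d) applies; Rafael is not required to hold a retail food licence.

Exception (a) requires that the prepared meals require no refrigeration; but the prepared meals require refrigeration, so (a) is unavailable.
Exception (b) does not apply: the Standing Exemption Letter is not current.
Exception (c) is satisfied on its face — the seller is a natural person; gross monthly sales are $660, below the $780 limit. Turning to paragraph (g): (g) operates against (c): a current Provisional Certificate is held. (c) is therefore removed.
Exception (d) is satisfied on its face — assessed value is $130,000, less than the $142,500 limit; a current Class D Certificate is held; items are individually labelled. Considering the limiting provisions: (h) would limit (d) — the registered capacity is 3,950 units, meeting the 3,780 units threshold — but (i) sets (h) aside: (i) operates against (h): a current Schedule G Clearance is held. (j) is triggered (the prepared meals contain meat), but yields to (k): (k) is triggered — a current General Declaration is held. (l) would limit (k) — the reference index is 709, less than the 877 limit — but (m) sets (l) aside: (m) operates against (l): a current Schedule E Registration is held. (n) is not triggered (no sales are for resale), so (m) stands. So (d) applies.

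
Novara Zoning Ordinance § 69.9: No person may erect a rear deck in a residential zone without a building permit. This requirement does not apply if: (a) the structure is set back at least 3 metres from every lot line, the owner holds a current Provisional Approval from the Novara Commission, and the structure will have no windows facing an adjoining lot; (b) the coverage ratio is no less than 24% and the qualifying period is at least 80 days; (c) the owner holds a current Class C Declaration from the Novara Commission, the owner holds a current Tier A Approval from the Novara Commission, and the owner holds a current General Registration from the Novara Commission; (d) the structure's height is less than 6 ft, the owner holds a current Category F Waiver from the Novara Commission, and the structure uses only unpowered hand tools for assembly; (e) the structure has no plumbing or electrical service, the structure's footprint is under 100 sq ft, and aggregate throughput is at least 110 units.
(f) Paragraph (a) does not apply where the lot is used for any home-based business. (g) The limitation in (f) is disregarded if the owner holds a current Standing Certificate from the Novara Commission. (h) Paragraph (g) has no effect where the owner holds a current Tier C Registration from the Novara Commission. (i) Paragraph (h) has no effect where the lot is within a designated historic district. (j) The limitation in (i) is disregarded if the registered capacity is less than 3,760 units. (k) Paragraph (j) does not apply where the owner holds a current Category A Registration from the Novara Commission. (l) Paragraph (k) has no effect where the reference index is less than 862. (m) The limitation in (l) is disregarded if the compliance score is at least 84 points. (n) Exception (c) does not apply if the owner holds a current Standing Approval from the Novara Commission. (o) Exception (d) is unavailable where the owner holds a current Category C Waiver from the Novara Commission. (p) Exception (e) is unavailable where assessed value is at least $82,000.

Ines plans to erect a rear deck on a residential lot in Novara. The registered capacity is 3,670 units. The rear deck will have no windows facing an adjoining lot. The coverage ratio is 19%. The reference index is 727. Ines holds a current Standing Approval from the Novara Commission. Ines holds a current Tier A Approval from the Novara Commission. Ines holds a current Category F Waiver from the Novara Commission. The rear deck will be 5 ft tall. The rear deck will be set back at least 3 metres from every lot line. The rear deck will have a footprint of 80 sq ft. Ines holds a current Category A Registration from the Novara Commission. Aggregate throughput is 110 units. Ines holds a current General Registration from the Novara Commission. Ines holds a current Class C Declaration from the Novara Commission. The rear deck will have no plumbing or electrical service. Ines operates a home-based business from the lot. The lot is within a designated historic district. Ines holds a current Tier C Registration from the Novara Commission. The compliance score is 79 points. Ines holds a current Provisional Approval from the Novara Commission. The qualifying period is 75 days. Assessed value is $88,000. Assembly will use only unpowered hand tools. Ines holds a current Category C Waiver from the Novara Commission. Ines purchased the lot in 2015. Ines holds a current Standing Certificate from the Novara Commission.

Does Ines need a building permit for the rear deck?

Exception (a): the setback is at least 3 m on every side; a current Provisional Approval is held; no windows face an adjoining lot — every condition holds. But: (f) operates against (a): a home-based business operates on the lot. (g) is engaged (a current Standing Certificate is held), but is displaced by (h): (h) operates against (g): a current Tier C Registration is held. (i) operates (the lot is in a historic district), but is itself disapplied by (j): (j) applies — the registered capacity is 3,670 units, less than the 3,760 units limit. (k) would limit (j) — a current Category A Registration is held — but (l) sets (k) aside: (l) operates against (k): the reference index is 727, less than the 862 limit. (m) does not operate here (the compliance score is 79 points, short of 84 points), so (l) stands. (a) is therefore removed.
Exception (b) requires that the coverage ratio is no less than 24%; but the coverage ratio is 19%, short of 24%, so (b) is unavailable.
Exception (c)'s conditions are all satisfied: a current Class C Declaration is held; a current Tier A Approval is held; a current General Registration is held. But applying paragraph (n): (n) is triggered — a current Standing Approval is held. Exception (c) does not apply.
Exception (d): the structure's height is 5 ft, less than the 6 ft limit; a current Category F Waiver is held; assembly uses only hand tools — every condition holds. But: (o) is engaged — a current Category C Waiver is held. So (d) is unavailable.
All of (e)'s requirements are met (there is no plumbing or electrical service; the structure's footprint is 80 sq ft, under the 100 sq ft limit; aggregate throughput is 110 units, meeting the 110 units threshold). But applying paragraph (p): (p) operates against (e): assessed value is $88,000, meeting the $82,000 threshold. Exception (e) does not apply.
Every exception is unavailable, so the rule governs.

Yes — Ines must obtain a building permit.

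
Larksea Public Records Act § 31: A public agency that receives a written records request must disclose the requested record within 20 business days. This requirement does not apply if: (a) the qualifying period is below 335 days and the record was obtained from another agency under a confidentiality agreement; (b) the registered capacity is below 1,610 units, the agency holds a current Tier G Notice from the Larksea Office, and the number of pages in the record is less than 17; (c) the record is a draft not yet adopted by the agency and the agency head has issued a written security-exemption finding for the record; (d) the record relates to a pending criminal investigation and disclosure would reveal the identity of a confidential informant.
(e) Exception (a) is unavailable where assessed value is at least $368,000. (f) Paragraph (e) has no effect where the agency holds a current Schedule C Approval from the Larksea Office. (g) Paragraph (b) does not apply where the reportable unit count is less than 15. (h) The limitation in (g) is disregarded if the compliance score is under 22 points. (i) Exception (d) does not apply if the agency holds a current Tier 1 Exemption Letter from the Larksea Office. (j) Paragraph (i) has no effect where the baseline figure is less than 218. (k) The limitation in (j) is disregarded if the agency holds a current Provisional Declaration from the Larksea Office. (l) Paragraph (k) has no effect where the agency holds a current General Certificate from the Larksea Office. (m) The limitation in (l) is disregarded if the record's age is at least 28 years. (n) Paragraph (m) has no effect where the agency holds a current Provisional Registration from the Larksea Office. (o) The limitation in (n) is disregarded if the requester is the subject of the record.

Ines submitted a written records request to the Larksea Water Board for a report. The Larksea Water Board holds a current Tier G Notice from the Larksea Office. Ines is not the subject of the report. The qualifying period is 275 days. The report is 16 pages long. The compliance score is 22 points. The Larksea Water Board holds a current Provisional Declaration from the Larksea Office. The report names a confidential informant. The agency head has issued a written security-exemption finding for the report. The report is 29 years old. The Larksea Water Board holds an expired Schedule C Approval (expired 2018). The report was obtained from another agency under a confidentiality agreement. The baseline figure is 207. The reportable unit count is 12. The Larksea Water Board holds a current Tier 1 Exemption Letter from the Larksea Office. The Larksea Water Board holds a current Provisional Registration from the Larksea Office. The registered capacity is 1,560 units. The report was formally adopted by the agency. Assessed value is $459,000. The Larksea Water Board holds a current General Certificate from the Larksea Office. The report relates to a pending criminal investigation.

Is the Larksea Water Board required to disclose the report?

Exception (a): the qualifying period is 275 days, below the 335 days limit; the report was obtained under a confidentiality agreement — every condition holds. However, paragraphs (e)–(f) must be considered: (e) applies — assessed value is $459,000, meeting the $368,000 threshold. (f), which would lift (e), is not engaged — there is no Schedule C Approval in force. So (a) is unavailable.
Exception (b): the registered capacity is 1,560 units, below the 1,610 units limit; a current Tier G Notice is held; the number of pages in the record is 16, less than the 17 limit — every condition holds. But: (g) operates against (b): the reportable unit count is 12, less than the 15 limit. (h), which would lift (g), is inapplicable — the compliance score is 22 points, not under 22 points. So (b) is unavailable.
Exception (c) fails — the report has been formally adopted.
Exception (d) is satisfied on its face — the report relates to a pending investigation; the report names a confidential informant. Applying paragraphs (i)–(o): (i) is triggered (a current Tier 1 Exemption Letter is held), but is overridden by (j): (j) operates against (i): the baseline figure is 207, less than the 218 limit. (k) would limit (j) — a current Provisional Declaration is held — but (l) sets (k) aside: (l) is engaged — a current General Certificate is held. (m) is engaged (the record's age is 29 years, meeting the 28 years threshold), but yields to (n): (n) operates against (m): a current Provisional Registration is held. (o), which would lift (n), is not engaged — Ines is not the subject of the report. (d) remains available.

No — exception (d) applies; the Larksea Water Board is not required to disclose the report.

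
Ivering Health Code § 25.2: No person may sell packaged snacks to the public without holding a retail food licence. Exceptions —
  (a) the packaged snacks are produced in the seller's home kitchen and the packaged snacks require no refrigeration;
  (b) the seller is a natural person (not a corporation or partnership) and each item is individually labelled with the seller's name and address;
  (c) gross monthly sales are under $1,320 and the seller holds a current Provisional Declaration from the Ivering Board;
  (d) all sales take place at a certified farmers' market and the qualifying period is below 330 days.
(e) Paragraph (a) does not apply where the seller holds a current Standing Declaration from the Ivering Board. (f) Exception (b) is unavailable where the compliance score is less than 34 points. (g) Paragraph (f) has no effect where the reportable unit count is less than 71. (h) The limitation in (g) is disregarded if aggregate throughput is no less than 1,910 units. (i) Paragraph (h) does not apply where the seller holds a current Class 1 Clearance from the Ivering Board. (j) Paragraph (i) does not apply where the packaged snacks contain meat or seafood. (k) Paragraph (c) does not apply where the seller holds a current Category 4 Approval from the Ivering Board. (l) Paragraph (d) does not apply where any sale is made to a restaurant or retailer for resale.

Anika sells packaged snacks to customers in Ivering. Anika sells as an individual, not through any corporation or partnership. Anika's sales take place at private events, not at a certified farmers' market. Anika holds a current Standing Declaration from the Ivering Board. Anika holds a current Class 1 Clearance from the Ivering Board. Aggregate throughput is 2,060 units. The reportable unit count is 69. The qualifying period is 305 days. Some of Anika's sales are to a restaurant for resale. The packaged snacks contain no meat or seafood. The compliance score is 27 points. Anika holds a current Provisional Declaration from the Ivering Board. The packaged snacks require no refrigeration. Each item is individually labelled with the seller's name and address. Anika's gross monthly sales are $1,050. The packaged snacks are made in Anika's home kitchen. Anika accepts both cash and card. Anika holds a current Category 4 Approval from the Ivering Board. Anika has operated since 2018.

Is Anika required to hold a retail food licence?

No — exception (b) applies; Anika is not required to hold a retail food licence.

Exception (a): the packaged snacks are home-kitchen produced; the packaged snacks are shelf-stable — every condition holds. But: (e) operates against (a): a current Standing Declaration is held. Exception (a) does not apply.
Exception (b) is satisfied on its face — the seller is a natural person; items are individually labelled. Under paragraphs (f)–(j): (f) would limit (b) — the compliance score is 27 points, less than the 34 points limit — but (g) sets (f) aside: (g) operates against (f): the reportable unit count is 69, less than the 71 limit. (h) applies (aggregate throughput is 2,060 units, meeting the 1,910 units threshold), but is overridden by (i): (i) operates — a current Class 1 Clearance is held. (j), which would lift (i), is not engaged — the packaged snacks contain no meat or seafood. So (b) applies.
Exception (c) is satisfied on its face — gross monthly sales are $1,050, under the $1,320 limit; a current Provisional Declaration is held. But: (k) operates — a current Category 4 Approval is held. Exception (c) does not apply.
Exception (d) requires that all sales take place at a certified farmers' market; but sales are at private events, not a certified farmers' market, so (d) is unavailable.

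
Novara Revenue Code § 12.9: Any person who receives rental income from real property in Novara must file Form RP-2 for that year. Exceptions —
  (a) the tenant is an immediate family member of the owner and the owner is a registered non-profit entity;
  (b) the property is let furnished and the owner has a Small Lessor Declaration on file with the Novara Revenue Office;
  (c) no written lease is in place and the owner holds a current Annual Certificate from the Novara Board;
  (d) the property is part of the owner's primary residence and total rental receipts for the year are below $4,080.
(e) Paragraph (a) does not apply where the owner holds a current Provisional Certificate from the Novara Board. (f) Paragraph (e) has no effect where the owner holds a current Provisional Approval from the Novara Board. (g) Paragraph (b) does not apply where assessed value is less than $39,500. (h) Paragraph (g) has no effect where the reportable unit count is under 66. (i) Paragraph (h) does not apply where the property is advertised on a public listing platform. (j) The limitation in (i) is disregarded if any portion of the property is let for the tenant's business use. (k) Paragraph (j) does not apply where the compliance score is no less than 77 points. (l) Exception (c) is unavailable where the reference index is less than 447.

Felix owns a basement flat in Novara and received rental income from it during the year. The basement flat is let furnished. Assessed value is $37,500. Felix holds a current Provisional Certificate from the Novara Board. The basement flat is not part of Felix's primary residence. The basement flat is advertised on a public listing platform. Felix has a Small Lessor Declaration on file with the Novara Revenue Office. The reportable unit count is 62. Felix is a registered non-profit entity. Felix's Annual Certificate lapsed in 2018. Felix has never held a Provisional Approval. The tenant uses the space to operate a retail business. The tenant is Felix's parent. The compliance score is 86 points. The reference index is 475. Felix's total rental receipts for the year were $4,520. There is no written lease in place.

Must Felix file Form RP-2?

Exception (a): the tenant is an immediate family member; Felix is a registered non-profit — every condition holds. Turning to paragraphs (e)–(f): (e) operates against (a): a current Provisional Certificate is held. (f) does not operate here (no current Provisional Approval is held), so (e) stands. (a) is therefore removed.
All of (b)'s requirements are met (the property is let furnished; a Small Lessor Declaration is on file). Turning to paragraphs (g)–(k): (g) operates against (b): assessed value is $37,500, less than the $39,500 limit. (h) would limit (g) — the reportable unit count is 62, under the 66 limit — but (i) sets (h) aside: (i) applies — the property is publicly advertised. (j) would limit (i) — the space is let for business use — but (k) sets (j) aside: (k) operates — the compliance score is 86 points, meeting the 77 points threshold. (b) is therefore removed.
Exception (c) requires that the owner holds a current Annual Certificate from the Novara Board; but there is no Annual Certificate in force, so (c) is unavailable.
Exception (d) requires that the property is part of the owner's primary residence; but the basement flat is not part of the primary residence, so (d) is unavailable.
None of the exceptions is available; § 12.9 applies in full.

Yes — Felix must file Form RP-2.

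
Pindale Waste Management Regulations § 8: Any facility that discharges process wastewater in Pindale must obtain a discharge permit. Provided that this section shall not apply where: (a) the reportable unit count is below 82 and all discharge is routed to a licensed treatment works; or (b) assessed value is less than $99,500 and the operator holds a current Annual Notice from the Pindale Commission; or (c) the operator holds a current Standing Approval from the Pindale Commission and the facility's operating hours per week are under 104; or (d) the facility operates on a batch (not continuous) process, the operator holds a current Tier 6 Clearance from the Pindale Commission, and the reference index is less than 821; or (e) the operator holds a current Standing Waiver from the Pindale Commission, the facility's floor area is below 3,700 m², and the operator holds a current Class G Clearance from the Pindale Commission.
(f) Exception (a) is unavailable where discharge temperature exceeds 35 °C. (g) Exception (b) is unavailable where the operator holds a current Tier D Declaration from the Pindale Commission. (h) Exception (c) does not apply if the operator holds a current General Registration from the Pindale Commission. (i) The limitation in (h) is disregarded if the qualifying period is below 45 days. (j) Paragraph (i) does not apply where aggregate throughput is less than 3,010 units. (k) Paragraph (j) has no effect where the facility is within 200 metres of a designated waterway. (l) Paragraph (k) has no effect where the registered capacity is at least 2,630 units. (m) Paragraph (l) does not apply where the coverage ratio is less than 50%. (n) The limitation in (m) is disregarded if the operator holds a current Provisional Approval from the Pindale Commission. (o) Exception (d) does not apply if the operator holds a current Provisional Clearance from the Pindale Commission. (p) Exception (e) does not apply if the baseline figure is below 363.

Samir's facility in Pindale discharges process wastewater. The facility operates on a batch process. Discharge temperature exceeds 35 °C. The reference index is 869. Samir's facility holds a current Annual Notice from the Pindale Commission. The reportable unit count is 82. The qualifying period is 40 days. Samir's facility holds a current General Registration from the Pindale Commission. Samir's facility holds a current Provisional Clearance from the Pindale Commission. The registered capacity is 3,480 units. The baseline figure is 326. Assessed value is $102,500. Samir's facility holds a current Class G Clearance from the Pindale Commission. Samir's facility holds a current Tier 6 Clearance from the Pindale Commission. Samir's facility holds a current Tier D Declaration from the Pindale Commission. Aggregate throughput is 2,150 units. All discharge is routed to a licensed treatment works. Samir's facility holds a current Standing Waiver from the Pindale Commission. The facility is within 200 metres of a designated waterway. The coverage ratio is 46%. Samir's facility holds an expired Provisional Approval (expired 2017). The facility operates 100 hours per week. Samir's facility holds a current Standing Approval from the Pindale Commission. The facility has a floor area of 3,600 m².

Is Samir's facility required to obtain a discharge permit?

No — exception (c) applies; Samir's facility is not required to obtain a discharge permit.

Exception (a) fails — the reportable unit count is 82, not below 82.
Exception (b) does not apply: assessed value is $102,500, not less than $99,500.
Exception (c) is satisfied on its face — a current Standing Approval is held; the facility's operating hours per week are 100, under the 104 limit. Applying paragraphs (h)–(n): (h) is engaged (a current General Registration is held), but is overridden by (i): (i) operates against (h): the qualifying period is 40 days, below the 45 days limit. (j) applies (aggregate throughput is 2,150 units, less than the 3,010 units limit), but is overridden by (k): (k) operates against (j): the facility is within 200 m of a designated waterway. (l) would limit (k) — the registered capacity is 3,480 units, meeting the 2,630 units threshold — but (m) sets (l) aside: (m) is triggered — the coverage ratio is 46%, less than the 50% limit. (n) does not operate here (there is no Provisional Approval in force), so (m) stands. (c) remains available.
Exception (d) requires that the reference index is less than 821; but the reference index is 869, not less than 821, so (d) is unavailable.
Exception (e) is satisfied on its face — a current Standing Waiver is held; the facility's floor area is 3,600 m², below the 3,700 m² limit; a current Class G Clearance is held. But: (p) operates — the baseline figure is 326, below the 363 limit. (e) is therefore removed.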